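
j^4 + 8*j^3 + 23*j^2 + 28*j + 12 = (j + 1)*(j + 2)^2*(j + 3)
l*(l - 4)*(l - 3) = l^3 - 7*l^2 + 12*l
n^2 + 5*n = n*(n + 5)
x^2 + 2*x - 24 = (x - 4)*(x + 6)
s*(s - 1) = s^2 - s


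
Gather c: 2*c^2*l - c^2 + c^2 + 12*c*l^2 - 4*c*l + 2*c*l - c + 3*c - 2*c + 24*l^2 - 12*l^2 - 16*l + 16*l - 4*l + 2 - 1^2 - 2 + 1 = 2*c^2*l + c*(12*l^2 - 2*l) + 12*l^2 - 4*l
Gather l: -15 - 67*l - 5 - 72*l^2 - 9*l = -72*l^2 - 76*l - 20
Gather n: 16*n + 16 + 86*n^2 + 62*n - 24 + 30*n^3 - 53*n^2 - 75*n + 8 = 30*n^3 + 33*n^2 + 3*n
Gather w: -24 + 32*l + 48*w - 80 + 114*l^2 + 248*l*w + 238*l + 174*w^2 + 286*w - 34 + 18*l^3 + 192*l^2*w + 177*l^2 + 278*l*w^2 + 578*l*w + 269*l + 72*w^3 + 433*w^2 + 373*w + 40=18*l^3 + 291*l^2 + 539*l + 72*w^3 + w^2*(278*l + 607) + w*(192*l^2 + 826*l + 707) - 98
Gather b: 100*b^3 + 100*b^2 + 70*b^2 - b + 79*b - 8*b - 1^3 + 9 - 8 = 100*b^3 + 170*b^2 + 70*b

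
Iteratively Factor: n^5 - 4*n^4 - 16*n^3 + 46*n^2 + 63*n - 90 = (n - 3)*(n^4 - n^3 - 19*n^2 - 11*n + 30) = (n - 3)*(n + 3)*(n^3 - 4*n^2 - 7*n + 10) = (n - 5)*(n - 3)*(n + 3)*(n^2 + n - 2) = (n - 5)*(n - 3)*(n - 1)*(n + 3)*(n + 2)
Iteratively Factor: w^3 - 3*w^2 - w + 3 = (w - 1)*(w^2 - 2*w - 3) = (w - 3)*(w - 1)*(w + 1)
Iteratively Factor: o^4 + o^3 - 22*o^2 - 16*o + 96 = (o - 4)*(o^3 + 5*o^2 - 2*o - 24) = (o - 4)*(o + 3)*(o^2 + 2*o - 8) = (o - 4)*(o + 3)*(o + 4)*(o - 2)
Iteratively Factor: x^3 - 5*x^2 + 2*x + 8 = (x - 4)*(x^2 - x - 2) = (x - 4)*(x + 1)*(x - 2)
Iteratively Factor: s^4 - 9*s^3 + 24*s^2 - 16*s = (s - 1)*(s^3 - 8*s^2 + 16*s) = (s - 4)*(s - 1)*(s^2 - 4*s) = (s - 4)^2*(s - 1)*(s)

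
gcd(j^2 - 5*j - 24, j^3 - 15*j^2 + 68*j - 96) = j - 8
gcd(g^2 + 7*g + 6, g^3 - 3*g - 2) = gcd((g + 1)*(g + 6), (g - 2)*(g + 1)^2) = g + 1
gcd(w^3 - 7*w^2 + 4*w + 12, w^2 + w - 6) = w - 2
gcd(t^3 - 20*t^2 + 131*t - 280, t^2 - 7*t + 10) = t - 5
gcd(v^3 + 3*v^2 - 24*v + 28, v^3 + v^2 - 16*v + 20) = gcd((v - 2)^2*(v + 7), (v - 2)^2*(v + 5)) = v^2 - 4*v + 4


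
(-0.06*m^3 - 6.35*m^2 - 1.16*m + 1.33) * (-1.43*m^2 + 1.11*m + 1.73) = 0.0858*m^5 + 9.0139*m^4 - 5.4935*m^3 - 14.175*m^2 - 0.5305*m + 2.3009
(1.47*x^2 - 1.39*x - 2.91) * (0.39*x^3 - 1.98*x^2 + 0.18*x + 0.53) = 0.5733*x^5 - 3.4527*x^4 + 1.8819*x^3 + 6.2907*x^2 - 1.2605*x - 1.5423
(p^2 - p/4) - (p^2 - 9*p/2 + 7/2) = 17*p/4 - 7/2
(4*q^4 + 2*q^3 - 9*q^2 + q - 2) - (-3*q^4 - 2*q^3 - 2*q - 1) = 7*q^4 + 4*q^3 - 9*q^2 + 3*q - 1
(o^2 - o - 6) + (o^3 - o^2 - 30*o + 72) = o^3 - 31*o + 66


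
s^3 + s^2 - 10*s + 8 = (s - 2)*(s - 1)*(s + 4)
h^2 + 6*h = h*(h + 6)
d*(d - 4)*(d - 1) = d^3 - 5*d^2 + 4*d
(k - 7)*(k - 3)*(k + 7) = k^3 - 3*k^2 - 49*k + 147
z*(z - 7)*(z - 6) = z^3 - 13*z^2 + 42*z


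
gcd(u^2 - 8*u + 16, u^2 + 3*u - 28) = u - 4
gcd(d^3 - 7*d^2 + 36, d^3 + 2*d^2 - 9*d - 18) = d^2 - d - 6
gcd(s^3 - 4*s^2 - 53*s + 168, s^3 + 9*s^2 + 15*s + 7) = s + 7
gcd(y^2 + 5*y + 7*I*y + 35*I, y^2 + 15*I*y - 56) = y + 7*I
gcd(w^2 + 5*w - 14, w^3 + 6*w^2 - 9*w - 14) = w^2 + 5*w - 14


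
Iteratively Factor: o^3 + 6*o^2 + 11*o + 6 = (o + 2)*(o^2 + 4*o + 3) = (o + 1)*(o + 2)*(o + 3)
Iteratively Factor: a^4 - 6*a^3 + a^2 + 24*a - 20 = (a + 2)*(a^3 - 8*a^2 + 17*a - 10) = (a - 1)*(a + 2)*(a^2 - 7*a + 10) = (a - 5)*(a - 1)*(a + 2)*(a - 2)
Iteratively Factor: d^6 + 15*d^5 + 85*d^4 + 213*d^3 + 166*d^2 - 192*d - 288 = (d + 2)*(d^5 + 13*d^4 + 59*d^3 + 95*d^2 - 24*d - 144) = (d + 2)*(d + 4)*(d^4 + 9*d^3 + 23*d^2 + 3*d - 36) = (d - 1)*(d + 2)*(d + 4)*(d^3 + 10*d^2 + 33*d + 36) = (d - 1)*(d + 2)*(d + 4)^2*(d^2 + 6*d + 9) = (d - 1)*(d + 2)*(d + 3)*(d + 4)^2*(d + 3)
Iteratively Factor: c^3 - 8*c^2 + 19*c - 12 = (c - 3)*(c^2 - 5*c + 4) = (c - 4)*(c - 3)*(c - 1)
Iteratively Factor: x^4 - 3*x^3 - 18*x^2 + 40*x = (x - 2)*(x^3 - x^2 - 20*x) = (x - 5)*(x - 2)*(x^2 + 4*x) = (x - 5)*(x - 2)*(x + 4)*(x)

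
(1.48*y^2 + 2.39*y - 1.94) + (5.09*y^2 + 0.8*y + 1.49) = 6.57*y^2 + 3.19*y - 0.45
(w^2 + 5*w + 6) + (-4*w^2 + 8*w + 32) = -3*w^2 + 13*w + 38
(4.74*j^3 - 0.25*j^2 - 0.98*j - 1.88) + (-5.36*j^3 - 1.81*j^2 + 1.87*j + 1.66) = -0.62*j^3 - 2.06*j^2 + 0.89*j - 0.22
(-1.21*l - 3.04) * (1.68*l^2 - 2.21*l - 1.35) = -2.0328*l^3 - 2.4331*l^2 + 8.3519*l + 4.104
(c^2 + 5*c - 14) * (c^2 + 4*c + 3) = c^4 + 9*c^3 + 9*c^2 - 41*c - 42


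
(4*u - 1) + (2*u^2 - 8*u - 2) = 2*u^2 - 4*u - 3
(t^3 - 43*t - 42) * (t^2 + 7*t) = t^5 + 7*t^4 - 43*t^3 - 343*t^2 - 294*t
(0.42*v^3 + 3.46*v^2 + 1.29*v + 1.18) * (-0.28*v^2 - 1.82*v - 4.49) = -0.1176*v^5 - 1.7332*v^4 - 8.5442*v^3 - 18.2136*v^2 - 7.9397*v - 5.2982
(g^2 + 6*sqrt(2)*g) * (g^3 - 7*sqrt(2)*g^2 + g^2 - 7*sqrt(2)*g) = g^5 - sqrt(2)*g^4 + g^4 - 84*g^3 - sqrt(2)*g^3 - 84*g^2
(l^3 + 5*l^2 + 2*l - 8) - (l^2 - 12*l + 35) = l^3 + 4*l^2 + 14*l - 43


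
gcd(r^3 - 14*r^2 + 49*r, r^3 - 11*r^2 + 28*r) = r^2 - 7*r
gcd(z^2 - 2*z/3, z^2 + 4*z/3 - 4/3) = z - 2/3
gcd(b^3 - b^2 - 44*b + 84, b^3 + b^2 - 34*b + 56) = b^2 + 5*b - 14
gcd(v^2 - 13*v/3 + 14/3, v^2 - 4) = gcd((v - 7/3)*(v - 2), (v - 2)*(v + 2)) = v - 2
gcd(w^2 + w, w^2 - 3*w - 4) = w + 1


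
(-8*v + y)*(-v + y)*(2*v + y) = 16*v^3 - 10*v^2*y - 7*v*y^2 + y^3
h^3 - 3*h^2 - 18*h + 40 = (h - 5)*(h - 2)*(h + 4)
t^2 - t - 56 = (t - 8)*(t + 7)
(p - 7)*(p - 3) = p^2 - 10*p + 21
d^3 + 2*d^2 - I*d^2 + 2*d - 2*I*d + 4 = (d + 2)*(d - 2*I)*(d + I)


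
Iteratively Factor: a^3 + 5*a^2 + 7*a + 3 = (a + 1)*(a^2 + 4*a + 3) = (a + 1)*(a + 3)*(a + 1)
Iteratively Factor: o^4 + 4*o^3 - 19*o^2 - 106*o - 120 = (o + 2)*(o^3 + 2*o^2 - 23*o - 60) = (o + 2)*(o + 4)*(o^2 - 2*o - 15) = (o + 2)*(o + 3)*(o + 4)*(o - 5)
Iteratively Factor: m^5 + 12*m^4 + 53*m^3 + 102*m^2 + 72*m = (m + 2)*(m^4 + 10*m^3 + 33*m^2 + 36*m) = (m + 2)*(m + 4)*(m^3 + 6*m^2 + 9*m) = (m + 2)*(m + 3)*(m + 4)*(m^2 + 3*m) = (m + 2)*(m + 3)^2*(m + 4)*(m)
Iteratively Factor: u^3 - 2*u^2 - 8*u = (u + 2)*(u^2 - 4*u) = u*(u + 2)*(u - 4)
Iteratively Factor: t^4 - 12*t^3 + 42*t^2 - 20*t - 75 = (t - 5)*(t^3 - 7*t^2 + 7*t + 15) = (t - 5)^2*(t^2 - 2*t - 3) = (t - 5)^2*(t + 1)*(t - 3)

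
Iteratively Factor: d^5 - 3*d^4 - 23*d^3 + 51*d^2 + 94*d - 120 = (d + 2)*(d^4 - 5*d^3 - 13*d^2 + 77*d - 60) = (d - 1)*(d + 2)*(d^3 - 4*d^2 - 17*d + 60) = (d - 1)*(d + 2)*(d + 4)*(d^2 - 8*d + 15) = (d - 5)*(d - 1)*(d + 2)*(d + 4)*(d - 3)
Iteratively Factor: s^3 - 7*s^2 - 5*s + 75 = (s + 3)*(s^2 - 10*s + 25) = (s - 5)*(s + 3)*(s - 5)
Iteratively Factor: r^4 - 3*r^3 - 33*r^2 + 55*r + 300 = (r + 4)*(r^3 - 7*r^2 - 5*r + 75) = (r - 5)*(r + 4)*(r^2 - 2*r - 15) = (r - 5)^2*(r + 4)*(r + 3)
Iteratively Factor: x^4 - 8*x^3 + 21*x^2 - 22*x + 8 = (x - 2)*(x^3 - 6*x^2 + 9*x - 4) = (x - 4)*(x - 2)*(x^2 - 2*x + 1) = (x - 4)*(x - 2)*(x - 1)*(x - 1)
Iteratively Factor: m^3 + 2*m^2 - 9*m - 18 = (m + 2)*(m^2 - 9) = (m + 2)*(m + 3)*(m - 3)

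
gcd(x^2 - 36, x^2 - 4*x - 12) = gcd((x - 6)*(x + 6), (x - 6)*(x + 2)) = x - 6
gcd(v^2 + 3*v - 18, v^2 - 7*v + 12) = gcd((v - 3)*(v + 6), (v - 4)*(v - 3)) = v - 3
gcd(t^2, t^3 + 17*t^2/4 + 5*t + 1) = 1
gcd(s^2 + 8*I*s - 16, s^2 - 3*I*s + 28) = s + 4*I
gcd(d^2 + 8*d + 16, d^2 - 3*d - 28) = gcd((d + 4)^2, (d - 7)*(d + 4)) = d + 4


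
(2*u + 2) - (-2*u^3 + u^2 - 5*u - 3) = 2*u^3 - u^2 + 7*u + 5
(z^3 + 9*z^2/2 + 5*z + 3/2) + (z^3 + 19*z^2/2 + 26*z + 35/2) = 2*z^3 + 14*z^2 + 31*z + 19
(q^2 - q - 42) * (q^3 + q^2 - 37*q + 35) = q^5 - 80*q^3 + 30*q^2 + 1519*q - 1470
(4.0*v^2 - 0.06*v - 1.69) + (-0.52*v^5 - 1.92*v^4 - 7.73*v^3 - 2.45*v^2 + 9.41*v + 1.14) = -0.52*v^5 - 1.92*v^4 - 7.73*v^3 + 1.55*v^2 + 9.35*v - 0.55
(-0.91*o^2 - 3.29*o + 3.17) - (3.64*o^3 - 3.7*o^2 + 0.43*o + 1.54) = -3.64*o^3 + 2.79*o^2 - 3.72*o + 1.63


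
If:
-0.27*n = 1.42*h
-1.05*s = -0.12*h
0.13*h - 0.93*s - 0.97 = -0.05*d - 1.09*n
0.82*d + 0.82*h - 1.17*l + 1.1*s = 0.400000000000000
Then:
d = 999.053703703704*s + 19.4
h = 8.75*s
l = 707.26413421969*s + 13.2547008547009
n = -46.0185185185185*s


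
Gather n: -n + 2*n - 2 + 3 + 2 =n + 3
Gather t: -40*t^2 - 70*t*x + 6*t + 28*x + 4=-40*t^2 + t*(6 - 70*x) + 28*x + 4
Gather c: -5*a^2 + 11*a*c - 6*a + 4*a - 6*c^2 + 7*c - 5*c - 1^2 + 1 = -5*a^2 - 2*a - 6*c^2 + c*(11*a + 2)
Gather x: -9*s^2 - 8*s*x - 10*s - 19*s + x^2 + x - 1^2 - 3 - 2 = -9*s^2 - 29*s + x^2 + x*(1 - 8*s) - 6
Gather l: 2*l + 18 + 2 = 2*l + 20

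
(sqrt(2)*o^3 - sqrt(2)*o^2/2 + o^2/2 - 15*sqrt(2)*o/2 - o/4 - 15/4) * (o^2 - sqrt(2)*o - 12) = sqrt(2)*o^5 - 3*o^4/2 - sqrt(2)*o^4/2 - 20*sqrt(2)*o^3 + 3*o^3/4 + 21*o^2/4 + 25*sqrt(2)*o^2/4 + 3*o + 375*sqrt(2)*o/4 + 45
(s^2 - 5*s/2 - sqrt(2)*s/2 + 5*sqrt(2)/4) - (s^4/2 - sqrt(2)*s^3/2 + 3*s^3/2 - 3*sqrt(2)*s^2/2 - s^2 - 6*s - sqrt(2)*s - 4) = -s^4/2 - 3*s^3/2 + sqrt(2)*s^3/2 + 2*s^2 + 3*sqrt(2)*s^2/2 + sqrt(2)*s/2 + 7*s/2 + 5*sqrt(2)/4 + 4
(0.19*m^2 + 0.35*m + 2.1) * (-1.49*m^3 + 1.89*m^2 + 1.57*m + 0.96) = -0.2831*m^5 - 0.1624*m^4 - 2.1692*m^3 + 4.7009*m^2 + 3.633*m + 2.016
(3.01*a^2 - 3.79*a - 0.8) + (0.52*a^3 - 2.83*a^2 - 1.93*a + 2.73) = 0.52*a^3 + 0.18*a^2 - 5.72*a + 1.93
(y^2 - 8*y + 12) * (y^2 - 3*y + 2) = y^4 - 11*y^3 + 38*y^2 - 52*y + 24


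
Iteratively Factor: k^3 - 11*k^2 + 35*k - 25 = (k - 5)*(k^2 - 6*k + 5) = (k - 5)^2*(k - 1)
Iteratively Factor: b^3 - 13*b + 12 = (b + 4)*(b^2 - 4*b + 3) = (b - 3)*(b + 4)*(b - 1)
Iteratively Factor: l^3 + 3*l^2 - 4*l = (l)*(l^2 + 3*l - 4) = l*(l - 1)*(l + 4)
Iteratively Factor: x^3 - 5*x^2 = (x)*(x^2 - 5*x) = x*(x - 5)*(x)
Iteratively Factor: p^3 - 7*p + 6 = (p - 2)*(p^2 + 2*p - 3) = (p - 2)*(p - 1)*(p + 3)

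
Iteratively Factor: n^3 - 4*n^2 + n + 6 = (n + 1)*(n^2 - 5*n + 6) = (n - 2)*(n + 1)*(n - 3)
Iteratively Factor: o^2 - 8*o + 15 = (o - 5)*(o - 3)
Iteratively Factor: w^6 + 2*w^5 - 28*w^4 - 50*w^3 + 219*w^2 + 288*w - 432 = (w - 1)*(w^5 + 3*w^4 - 25*w^3 - 75*w^2 + 144*w + 432) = (w - 4)*(w - 1)*(w^4 + 7*w^3 + 3*w^2 - 63*w - 108) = (w - 4)*(w - 1)*(w + 4)*(w^3 + 3*w^2 - 9*w - 27) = (w - 4)*(w - 1)*(w + 3)*(w + 4)*(w^2 - 9) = (w - 4)*(w - 1)*(w + 3)^2*(w + 4)*(w - 3)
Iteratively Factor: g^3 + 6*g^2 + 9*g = (g + 3)*(g^2 + 3*g) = g*(g + 3)*(g + 3)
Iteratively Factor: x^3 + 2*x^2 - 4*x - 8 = (x + 2)*(x^2 - 4) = (x - 2)*(x + 2)*(x + 2)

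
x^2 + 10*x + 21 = (x + 3)*(x + 7)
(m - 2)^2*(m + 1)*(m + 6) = m^4 + 3*m^3 - 18*m^2 + 4*m + 24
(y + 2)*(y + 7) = y^2 + 9*y + 14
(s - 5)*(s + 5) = s^2 - 25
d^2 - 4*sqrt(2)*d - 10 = (d - 5*sqrt(2))*(d + sqrt(2))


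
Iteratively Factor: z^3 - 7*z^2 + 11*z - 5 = (z - 5)*(z^2 - 2*z + 1) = (z - 5)*(z - 1)*(z - 1)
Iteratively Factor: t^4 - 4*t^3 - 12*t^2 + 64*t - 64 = (t - 4)*(t^3 - 12*t + 16) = (t - 4)*(t - 2)*(t^2 + 2*t - 8) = (t - 4)*(t - 2)^2*(t + 4)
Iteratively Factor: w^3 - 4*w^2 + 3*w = (w - 1)*(w^2 - 3*w) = (w - 3)*(w - 1)*(w)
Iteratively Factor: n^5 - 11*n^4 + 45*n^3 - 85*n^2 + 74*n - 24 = (n - 1)*(n^4 - 10*n^3 + 35*n^2 - 50*n + 24) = (n - 4)*(n - 1)*(n^3 - 6*n^2 + 11*n - 6) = (n - 4)*(n - 3)*(n - 1)*(n^2 - 3*n + 2) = (n - 4)*(n - 3)*(n - 1)^2*(n - 2)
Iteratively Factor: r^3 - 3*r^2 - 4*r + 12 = (r + 2)*(r^2 - 5*r + 6) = (r - 2)*(r + 2)*(r - 3)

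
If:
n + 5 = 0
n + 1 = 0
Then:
No Solution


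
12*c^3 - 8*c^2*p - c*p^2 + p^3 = (-2*c + p)^2*(3*c + p)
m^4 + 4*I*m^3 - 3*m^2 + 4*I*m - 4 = (m - I)*(m + I)*(m + 2*I)^2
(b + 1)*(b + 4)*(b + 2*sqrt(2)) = b^3 + 2*sqrt(2)*b^2 + 5*b^2 + 4*b + 10*sqrt(2)*b + 8*sqrt(2)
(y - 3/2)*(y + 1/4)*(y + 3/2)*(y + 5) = y^4 + 21*y^3/4 - y^2 - 189*y/16 - 45/16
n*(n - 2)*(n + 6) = n^3 + 4*n^2 - 12*n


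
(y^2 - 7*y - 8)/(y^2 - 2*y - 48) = (y + 1)/(y + 6)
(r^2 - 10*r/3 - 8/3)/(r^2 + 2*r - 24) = (r + 2/3)/(r + 6)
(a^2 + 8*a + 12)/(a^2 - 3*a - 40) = (a^2 + 8*a + 12)/(a^2 - 3*a - 40)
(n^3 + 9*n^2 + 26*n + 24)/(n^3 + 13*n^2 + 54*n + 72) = (n + 2)/(n + 6)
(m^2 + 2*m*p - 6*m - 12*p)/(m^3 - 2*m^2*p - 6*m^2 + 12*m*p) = (-m - 2*p)/(m*(-m + 2*p))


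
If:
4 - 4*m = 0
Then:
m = 1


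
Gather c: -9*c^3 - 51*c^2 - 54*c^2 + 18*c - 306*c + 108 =-9*c^3 - 105*c^2 - 288*c + 108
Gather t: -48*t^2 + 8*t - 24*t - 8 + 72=-48*t^2 - 16*t + 64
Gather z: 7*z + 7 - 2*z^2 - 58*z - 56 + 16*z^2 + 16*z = 14*z^2 - 35*z - 49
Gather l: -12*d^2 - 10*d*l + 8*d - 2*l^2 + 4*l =-12*d^2 + 8*d - 2*l^2 + l*(4 - 10*d)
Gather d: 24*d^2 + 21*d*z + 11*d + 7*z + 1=24*d^2 + d*(21*z + 11) + 7*z + 1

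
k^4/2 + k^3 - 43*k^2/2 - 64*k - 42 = (k/2 + 1/2)*(k - 7)*(k + 2)*(k + 6)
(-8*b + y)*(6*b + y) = -48*b^2 - 2*b*y + y^2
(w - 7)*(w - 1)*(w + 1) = w^3 - 7*w^2 - w + 7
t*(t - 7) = t^2 - 7*t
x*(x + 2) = x^2 + 2*x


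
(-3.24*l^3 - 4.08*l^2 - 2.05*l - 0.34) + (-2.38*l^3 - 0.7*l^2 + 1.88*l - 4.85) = -5.62*l^3 - 4.78*l^2 - 0.17*l - 5.19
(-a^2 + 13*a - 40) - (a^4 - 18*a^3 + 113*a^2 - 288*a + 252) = -a^4 + 18*a^3 - 114*a^2 + 301*a - 292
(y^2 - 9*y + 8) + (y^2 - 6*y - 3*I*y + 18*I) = 2*y^2 - 15*y - 3*I*y + 8 + 18*I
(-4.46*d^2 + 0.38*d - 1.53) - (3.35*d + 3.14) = -4.46*d^2 - 2.97*d - 4.67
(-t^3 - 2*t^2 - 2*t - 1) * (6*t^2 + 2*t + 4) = -6*t^5 - 14*t^4 - 20*t^3 - 18*t^2 - 10*t - 4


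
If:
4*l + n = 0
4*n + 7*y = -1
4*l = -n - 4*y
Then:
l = 1/16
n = -1/4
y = 0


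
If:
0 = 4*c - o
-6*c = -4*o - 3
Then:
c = -3/10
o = -6/5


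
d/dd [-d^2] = -2*d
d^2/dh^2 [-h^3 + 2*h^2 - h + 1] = 4 - 6*h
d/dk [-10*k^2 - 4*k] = -20*k - 4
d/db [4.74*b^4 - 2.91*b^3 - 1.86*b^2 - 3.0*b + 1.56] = 18.96*b^3 - 8.73*b^2 - 3.72*b - 3.0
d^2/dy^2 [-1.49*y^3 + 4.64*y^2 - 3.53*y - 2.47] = 9.28 - 8.94*y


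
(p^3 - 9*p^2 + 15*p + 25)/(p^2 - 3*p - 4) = (p^2 - 10*p + 25)/(p - 4)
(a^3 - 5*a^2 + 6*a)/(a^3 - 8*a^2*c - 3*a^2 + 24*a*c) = (a - 2)/(a - 8*c)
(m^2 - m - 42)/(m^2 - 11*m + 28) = (m + 6)/(m - 4)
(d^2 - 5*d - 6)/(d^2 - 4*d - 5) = (d - 6)/(d - 5)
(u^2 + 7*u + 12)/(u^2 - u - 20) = (u + 3)/(u - 5)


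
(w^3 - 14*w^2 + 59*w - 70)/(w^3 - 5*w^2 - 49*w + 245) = (w - 2)/(w + 7)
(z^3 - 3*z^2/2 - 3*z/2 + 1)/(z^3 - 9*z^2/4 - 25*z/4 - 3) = 2*(2*z^2 - 5*z + 2)/(4*z^2 - 13*z - 12)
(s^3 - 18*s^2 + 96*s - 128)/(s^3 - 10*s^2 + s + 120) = (s^2 - 10*s + 16)/(s^2 - 2*s - 15)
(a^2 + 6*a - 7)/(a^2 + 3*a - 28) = (a - 1)/(a - 4)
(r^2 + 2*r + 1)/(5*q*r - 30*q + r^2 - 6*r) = (r^2 + 2*r + 1)/(5*q*r - 30*q + r^2 - 6*r)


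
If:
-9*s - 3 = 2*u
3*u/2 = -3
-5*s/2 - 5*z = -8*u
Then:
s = 1/9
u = -2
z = -293/90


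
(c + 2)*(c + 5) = c^2 + 7*c + 10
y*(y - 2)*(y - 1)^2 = y^4 - 4*y^3 + 5*y^2 - 2*y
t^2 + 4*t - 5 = (t - 1)*(t + 5)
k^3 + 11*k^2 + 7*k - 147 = (k - 3)*(k + 7)^2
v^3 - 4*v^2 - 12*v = v*(v - 6)*(v + 2)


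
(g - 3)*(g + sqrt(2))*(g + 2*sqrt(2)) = g^3 - 3*g^2 + 3*sqrt(2)*g^2 - 9*sqrt(2)*g + 4*g - 12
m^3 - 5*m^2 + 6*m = m*(m - 3)*(m - 2)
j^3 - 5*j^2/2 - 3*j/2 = j*(j - 3)*(j + 1/2)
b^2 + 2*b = b*(b + 2)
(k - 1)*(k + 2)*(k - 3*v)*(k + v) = k^4 - 2*k^3*v + k^3 - 3*k^2*v^2 - 2*k^2*v - 2*k^2 - 3*k*v^2 + 4*k*v + 6*v^2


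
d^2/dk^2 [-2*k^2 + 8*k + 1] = -4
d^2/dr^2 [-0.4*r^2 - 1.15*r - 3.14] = -0.800000000000000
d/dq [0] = 0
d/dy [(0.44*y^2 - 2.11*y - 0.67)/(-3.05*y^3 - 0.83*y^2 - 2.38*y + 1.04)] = (1.342*y^4 - 12.871*y^3 - 8.929*y^2 - 0.197000000000001*y - 3.789)/(9.3025*y^6 + 5.063*y^5 + 15.2069*y^4 - 2.3932*y^3 + 3.938*y^2 - 4.9504*y + 1.0816)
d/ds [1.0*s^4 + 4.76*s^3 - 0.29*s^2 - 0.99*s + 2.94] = 4.0*s^3 + 14.28*s^2 - 0.58*s - 0.99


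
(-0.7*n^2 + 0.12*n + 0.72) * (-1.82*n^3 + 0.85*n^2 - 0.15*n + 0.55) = 1.274*n^5 - 0.8134*n^4 - 1.1034*n^3 + 0.209*n^2 - 0.042*n + 0.396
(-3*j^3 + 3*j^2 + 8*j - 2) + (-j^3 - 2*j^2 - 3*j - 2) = -4*j^3 + j^2 + 5*j - 4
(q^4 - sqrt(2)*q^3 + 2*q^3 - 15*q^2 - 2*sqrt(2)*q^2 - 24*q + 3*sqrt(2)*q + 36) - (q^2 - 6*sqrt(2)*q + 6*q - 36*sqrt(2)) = q^4 - sqrt(2)*q^3 + 2*q^3 - 16*q^2 - 2*sqrt(2)*q^2 - 30*q + 9*sqrt(2)*q + 36 + 36*sqrt(2)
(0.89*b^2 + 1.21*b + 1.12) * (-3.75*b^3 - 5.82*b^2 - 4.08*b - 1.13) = -3.3375*b^5 - 9.7173*b^4 - 14.8734*b^3 - 12.4609*b^2 - 5.9369*b - 1.2656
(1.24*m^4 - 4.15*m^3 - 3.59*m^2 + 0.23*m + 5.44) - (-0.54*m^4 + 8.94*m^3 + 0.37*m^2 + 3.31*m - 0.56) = 1.78*m^4 - 13.09*m^3 - 3.96*m^2 - 3.08*m + 6.0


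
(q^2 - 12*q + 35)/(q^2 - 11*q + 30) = (q - 7)/(q - 6)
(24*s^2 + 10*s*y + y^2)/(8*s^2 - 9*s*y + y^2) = (24*s^2 + 10*s*y + y^2)/(8*s^2 - 9*s*y + y^2)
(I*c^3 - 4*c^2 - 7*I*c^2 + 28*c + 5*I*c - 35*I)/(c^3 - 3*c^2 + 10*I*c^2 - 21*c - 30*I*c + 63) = (I*c^3 - c^2*(4 + 7*I) + c*(28 + 5*I) - 35*I)/(c^3 + c^2*(-3 + 10*I) - 3*c*(7 + 10*I) + 63)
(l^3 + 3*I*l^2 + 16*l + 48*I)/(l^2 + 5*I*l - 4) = (l^2 - I*l + 12)/(l + I)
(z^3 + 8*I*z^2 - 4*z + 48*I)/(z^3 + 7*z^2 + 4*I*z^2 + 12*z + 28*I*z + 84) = (z + 4*I)/(z + 7)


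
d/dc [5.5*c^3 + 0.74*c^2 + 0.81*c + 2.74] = 16.5*c^2 + 1.48*c + 0.81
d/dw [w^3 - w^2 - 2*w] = 3*w^2 - 2*w - 2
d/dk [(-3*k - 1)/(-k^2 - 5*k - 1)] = (3*k^2 + 15*k - (2*k + 5)*(3*k + 1) + 3)/(k^2 + 5*k + 1)^2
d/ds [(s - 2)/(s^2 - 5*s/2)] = 4*(-s^2 + 4*s - 5)/(s^2*(4*s^2 - 20*s + 25))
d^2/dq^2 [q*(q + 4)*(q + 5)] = 6*q + 18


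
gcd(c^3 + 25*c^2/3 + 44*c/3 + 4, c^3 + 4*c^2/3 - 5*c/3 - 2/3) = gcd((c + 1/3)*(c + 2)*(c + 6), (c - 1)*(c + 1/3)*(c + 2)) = c^2 + 7*c/3 + 2/3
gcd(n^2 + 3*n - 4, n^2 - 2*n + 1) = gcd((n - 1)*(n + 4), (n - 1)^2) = n - 1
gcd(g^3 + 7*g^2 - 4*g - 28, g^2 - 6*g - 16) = g + 2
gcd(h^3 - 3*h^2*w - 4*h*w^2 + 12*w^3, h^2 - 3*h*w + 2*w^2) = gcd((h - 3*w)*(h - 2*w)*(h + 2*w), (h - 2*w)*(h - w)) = -h + 2*w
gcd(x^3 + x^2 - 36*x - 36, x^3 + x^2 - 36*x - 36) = x^3 + x^2 - 36*x - 36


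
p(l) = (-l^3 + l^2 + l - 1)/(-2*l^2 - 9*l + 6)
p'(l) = (4*l + 9)*(-l^3 + l^2 + l - 1)/(-2*l^2 - 9*l + 6)^2 + (-3*l^2 + 2*l + 1)/(-2*l^2 - 9*l + 6) = (2*l^4 + 18*l^3 - 25*l^2 + 8*l - 3)/(4*l^4 + 36*l^3 + 57*l^2 - 108*l + 36)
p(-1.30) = 0.11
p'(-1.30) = -0.44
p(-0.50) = -0.11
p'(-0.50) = -0.15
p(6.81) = 1.78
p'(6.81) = 0.41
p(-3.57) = 4.25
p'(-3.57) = -5.28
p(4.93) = 1.05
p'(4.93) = 0.37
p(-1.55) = 0.24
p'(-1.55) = -0.57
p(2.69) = 0.32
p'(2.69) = 0.27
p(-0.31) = -0.14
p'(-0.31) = -0.11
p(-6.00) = -20.42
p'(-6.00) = -15.60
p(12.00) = 4.03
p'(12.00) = 0.45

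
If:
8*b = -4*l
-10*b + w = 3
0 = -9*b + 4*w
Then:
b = -12/31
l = 24/31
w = -27/31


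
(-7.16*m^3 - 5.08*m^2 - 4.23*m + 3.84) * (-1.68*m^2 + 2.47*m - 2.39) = 12.0288*m^5 - 9.1508*m^4 + 11.6712*m^3 - 4.7581*m^2 + 19.5945*m - 9.1776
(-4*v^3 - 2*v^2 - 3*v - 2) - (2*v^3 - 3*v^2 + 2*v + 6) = -6*v^3 + v^2 - 5*v - 8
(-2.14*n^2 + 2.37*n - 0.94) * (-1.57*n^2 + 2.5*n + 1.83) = 3.3598*n^4 - 9.0709*n^3 + 3.4846*n^2 + 1.9871*n - 1.7202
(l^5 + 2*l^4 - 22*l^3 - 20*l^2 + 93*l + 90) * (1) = l^5 + 2*l^4 - 22*l^3 - 20*l^2 + 93*l + 90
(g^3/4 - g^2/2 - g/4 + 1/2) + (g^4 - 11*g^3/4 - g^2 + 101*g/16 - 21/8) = g^4 - 5*g^3/2 - 3*g^2/2 + 97*g/16 - 17/8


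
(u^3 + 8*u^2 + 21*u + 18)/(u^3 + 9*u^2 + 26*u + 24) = (u + 3)/(u + 4)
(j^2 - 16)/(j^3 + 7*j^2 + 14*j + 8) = (j - 4)/(j^2 + 3*j + 2)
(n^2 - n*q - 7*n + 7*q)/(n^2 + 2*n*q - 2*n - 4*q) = (n^2 - n*q - 7*n + 7*q)/(n^2 + 2*n*q - 2*n - 4*q)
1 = 1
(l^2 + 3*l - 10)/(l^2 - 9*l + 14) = (l + 5)/(l - 7)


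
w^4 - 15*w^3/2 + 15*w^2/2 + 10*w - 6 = (w - 6)*(w - 2)*(w - 1/2)*(w + 1)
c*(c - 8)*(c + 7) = c^3 - c^2 - 56*c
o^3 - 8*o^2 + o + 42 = (o - 7)*(o - 3)*(o + 2)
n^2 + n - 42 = (n - 6)*(n + 7)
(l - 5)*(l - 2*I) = l^2 - 5*l - 2*I*l + 10*I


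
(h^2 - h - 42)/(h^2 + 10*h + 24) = (h - 7)/(h + 4)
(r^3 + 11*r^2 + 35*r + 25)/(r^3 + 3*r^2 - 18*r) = (r^3 + 11*r^2 + 35*r + 25)/(r*(r^2 + 3*r - 18))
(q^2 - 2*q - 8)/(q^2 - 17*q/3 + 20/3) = 3*(q + 2)/(3*q - 5)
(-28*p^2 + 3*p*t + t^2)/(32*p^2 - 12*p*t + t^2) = (-7*p - t)/(8*p - t)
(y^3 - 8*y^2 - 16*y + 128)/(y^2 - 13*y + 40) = (y^2 - 16)/(y - 5)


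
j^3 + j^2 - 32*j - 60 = (j - 6)*(j + 2)*(j + 5)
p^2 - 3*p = p*(p - 3)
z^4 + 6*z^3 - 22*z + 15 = (z - 1)^2*(z + 3)*(z + 5)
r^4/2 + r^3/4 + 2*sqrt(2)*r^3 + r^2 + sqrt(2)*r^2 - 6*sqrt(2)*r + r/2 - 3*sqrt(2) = (r/2 + sqrt(2))*(r + 1/2)*(r - sqrt(2))*(r + 3*sqrt(2))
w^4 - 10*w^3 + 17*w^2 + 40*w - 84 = (w - 7)*(w - 3)*(w - 2)*(w + 2)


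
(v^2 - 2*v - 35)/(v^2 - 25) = (v - 7)/(v - 5)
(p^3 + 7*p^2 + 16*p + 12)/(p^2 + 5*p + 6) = p + 2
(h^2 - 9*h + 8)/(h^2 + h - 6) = (h^2 - 9*h + 8)/(h^2 + h - 6)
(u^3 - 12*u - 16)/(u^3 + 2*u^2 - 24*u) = (u^2 + 4*u + 4)/(u*(u + 6))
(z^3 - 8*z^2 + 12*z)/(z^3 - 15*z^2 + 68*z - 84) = z/(z - 7)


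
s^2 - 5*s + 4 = (s - 4)*(s - 1)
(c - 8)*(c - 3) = c^2 - 11*c + 24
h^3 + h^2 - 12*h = h*(h - 3)*(h + 4)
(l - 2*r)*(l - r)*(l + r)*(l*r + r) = l^4*r - 2*l^3*r^2 + l^3*r - l^2*r^3 - 2*l^2*r^2 + 2*l*r^4 - l*r^3 + 2*r^4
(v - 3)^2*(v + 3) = v^3 - 3*v^2 - 9*v + 27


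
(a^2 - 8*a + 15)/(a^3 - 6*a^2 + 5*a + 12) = (a - 5)/(a^2 - 3*a - 4)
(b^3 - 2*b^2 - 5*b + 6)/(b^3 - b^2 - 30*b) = (-b^3 + 2*b^2 + 5*b - 6)/(b*(-b^2 + b + 30))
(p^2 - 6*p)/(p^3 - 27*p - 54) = p/(p^2 + 6*p + 9)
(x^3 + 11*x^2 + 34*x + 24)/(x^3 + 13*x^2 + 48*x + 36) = (x + 4)/(x + 6)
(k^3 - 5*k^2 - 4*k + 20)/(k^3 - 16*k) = (k^3 - 5*k^2 - 4*k + 20)/(k*(k^2 - 16))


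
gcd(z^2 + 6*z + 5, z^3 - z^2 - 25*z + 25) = z + 5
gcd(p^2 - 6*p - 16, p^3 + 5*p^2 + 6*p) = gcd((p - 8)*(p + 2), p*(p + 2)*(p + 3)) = p + 2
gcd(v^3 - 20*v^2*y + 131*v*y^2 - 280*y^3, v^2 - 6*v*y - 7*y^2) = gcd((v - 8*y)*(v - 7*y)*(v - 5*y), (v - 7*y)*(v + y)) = -v + 7*y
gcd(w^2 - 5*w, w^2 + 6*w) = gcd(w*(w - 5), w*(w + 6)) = w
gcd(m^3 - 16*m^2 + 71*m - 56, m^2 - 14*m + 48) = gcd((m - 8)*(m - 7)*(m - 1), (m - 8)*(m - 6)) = m - 8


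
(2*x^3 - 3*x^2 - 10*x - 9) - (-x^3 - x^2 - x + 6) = 3*x^3 - 2*x^2 - 9*x - 15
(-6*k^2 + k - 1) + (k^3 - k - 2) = k^3 - 6*k^2 - 3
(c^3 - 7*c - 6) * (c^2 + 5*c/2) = c^5 + 5*c^4/2 - 7*c^3 - 47*c^2/2 - 15*c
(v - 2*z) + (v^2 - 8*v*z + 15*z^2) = v^2 - 8*v*z + v + 15*z^2 - 2*z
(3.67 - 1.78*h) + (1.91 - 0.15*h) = 5.58 - 1.93*h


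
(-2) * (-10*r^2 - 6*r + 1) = 20*r^2 + 12*r - 2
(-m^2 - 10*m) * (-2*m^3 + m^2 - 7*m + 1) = 2*m^5 + 19*m^4 - 3*m^3 + 69*m^2 - 10*m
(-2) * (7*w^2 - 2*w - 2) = -14*w^2 + 4*w + 4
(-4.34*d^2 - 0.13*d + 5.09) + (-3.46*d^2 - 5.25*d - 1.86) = -7.8*d^2 - 5.38*d + 3.23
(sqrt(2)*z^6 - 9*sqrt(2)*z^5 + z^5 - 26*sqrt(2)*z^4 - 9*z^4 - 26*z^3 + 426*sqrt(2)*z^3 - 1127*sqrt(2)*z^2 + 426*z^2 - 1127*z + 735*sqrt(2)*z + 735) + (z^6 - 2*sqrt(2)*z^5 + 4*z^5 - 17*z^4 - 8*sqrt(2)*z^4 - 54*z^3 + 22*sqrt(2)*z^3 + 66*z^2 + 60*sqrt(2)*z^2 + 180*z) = z^6 + sqrt(2)*z^6 - 11*sqrt(2)*z^5 + 5*z^5 - 34*sqrt(2)*z^4 - 26*z^4 - 80*z^3 + 448*sqrt(2)*z^3 - 1067*sqrt(2)*z^2 + 492*z^2 - 947*z + 735*sqrt(2)*z + 735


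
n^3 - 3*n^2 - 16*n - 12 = (n - 6)*(n + 1)*(n + 2)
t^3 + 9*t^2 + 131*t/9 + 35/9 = (t + 1/3)*(t + 5/3)*(t + 7)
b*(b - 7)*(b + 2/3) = b^3 - 19*b^2/3 - 14*b/3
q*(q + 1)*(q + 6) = q^3 + 7*q^2 + 6*q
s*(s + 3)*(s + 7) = s^3 + 10*s^2 + 21*s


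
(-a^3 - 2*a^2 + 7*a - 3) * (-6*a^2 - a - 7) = 6*a^5 + 13*a^4 - 33*a^3 + 25*a^2 - 46*a + 21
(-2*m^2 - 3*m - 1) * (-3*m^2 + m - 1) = 6*m^4 + 7*m^3 + 2*m^2 + 2*m + 1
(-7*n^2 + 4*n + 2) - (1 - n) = -7*n^2 + 5*n + 1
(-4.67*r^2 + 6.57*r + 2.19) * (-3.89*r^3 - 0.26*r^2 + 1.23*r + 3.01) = 18.1663*r^5 - 24.3431*r^4 - 15.9714*r^3 - 6.545*r^2 + 22.4694*r + 6.5919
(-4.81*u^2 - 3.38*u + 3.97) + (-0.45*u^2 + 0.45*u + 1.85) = -5.26*u^2 - 2.93*u + 5.82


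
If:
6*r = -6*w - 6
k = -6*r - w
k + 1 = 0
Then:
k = -1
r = 2/5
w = -7/5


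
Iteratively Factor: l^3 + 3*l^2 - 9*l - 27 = (l + 3)*(l^2 - 9) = (l - 3)*(l + 3)*(l + 3)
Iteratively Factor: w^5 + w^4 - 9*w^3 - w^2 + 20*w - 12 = (w + 2)*(w^4 - w^3 - 7*w^2 + 13*w - 6) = (w + 2)*(w + 3)*(w^3 - 4*w^2 + 5*w - 2) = (w - 1)*(w + 2)*(w + 3)*(w^2 - 3*w + 2) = (w - 1)^2*(w + 2)*(w + 3)*(w - 2)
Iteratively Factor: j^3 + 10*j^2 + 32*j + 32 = (j + 4)*(j^2 + 6*j + 8) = (j + 4)^2*(j + 2)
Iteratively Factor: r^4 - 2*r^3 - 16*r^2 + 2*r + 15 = (r - 5)*(r^3 + 3*r^2 - r - 3) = (r - 5)*(r + 1)*(r^2 + 2*r - 3) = (r - 5)*(r + 1)*(r + 3)*(r - 1)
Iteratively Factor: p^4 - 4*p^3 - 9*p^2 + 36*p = (p - 4)*(p^3 - 9*p) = (p - 4)*(p - 3)*(p^2 + 3*p) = p*(p - 4)*(p - 3)*(p + 3)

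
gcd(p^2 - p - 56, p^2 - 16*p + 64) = p - 8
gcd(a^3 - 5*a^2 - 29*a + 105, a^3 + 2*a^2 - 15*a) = a^2 + 2*a - 15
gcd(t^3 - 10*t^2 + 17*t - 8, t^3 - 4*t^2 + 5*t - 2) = t^2 - 2*t + 1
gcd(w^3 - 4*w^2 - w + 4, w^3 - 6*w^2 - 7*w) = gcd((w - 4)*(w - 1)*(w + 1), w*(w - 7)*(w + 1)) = w + 1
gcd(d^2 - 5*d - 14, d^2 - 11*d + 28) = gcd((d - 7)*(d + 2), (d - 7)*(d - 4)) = d - 7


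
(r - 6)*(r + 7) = r^2 + r - 42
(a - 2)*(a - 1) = a^2 - 3*a + 2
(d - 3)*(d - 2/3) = d^2 - 11*d/3 + 2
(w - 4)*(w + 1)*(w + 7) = w^3 + 4*w^2 - 25*w - 28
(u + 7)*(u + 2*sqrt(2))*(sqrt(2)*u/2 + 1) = sqrt(2)*u^3/2 + 3*u^2 + 7*sqrt(2)*u^2/2 + 2*sqrt(2)*u + 21*u + 14*sqrt(2)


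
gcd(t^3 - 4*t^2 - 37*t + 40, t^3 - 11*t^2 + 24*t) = t - 8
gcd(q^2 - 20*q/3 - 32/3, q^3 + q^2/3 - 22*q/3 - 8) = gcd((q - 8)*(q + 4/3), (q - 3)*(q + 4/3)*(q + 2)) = q + 4/3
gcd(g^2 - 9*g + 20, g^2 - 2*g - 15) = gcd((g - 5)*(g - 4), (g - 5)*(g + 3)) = g - 5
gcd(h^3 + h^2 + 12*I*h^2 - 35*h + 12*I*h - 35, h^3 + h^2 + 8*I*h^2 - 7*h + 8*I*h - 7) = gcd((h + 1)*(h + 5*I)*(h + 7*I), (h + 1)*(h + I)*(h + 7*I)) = h^2 + h*(1 + 7*I) + 7*I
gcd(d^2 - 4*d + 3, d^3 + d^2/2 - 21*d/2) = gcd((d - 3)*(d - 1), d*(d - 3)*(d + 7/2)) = d - 3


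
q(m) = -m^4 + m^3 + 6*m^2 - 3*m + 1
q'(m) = -4*m^3 + 3*m^2 + 12*m - 3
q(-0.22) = 1.94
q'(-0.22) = -5.45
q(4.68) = -258.84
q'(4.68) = -291.15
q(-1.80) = 9.51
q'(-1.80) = 8.45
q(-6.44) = -1717.99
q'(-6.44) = 1112.50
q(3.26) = -23.31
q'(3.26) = -70.58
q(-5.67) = -1004.93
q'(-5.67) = 754.54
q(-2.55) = -11.20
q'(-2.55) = 52.23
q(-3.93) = -193.78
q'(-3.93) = 238.97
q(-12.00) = -21563.00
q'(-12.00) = 7197.00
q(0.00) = 1.00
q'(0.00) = -3.00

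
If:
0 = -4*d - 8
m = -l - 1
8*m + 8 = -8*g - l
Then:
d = -2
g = -7*m/8 - 7/8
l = -m - 1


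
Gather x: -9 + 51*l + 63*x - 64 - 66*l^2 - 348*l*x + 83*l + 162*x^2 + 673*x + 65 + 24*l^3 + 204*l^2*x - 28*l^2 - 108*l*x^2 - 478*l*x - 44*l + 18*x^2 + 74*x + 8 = 24*l^3 - 94*l^2 + 90*l + x^2*(180 - 108*l) + x*(204*l^2 - 826*l + 810)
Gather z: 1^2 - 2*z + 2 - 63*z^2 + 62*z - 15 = -63*z^2 + 60*z - 12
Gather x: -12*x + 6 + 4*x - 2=4 - 8*x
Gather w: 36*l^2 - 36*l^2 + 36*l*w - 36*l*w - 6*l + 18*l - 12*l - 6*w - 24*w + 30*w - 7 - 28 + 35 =0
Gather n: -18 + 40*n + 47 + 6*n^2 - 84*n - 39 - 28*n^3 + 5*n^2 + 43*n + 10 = -28*n^3 + 11*n^2 - n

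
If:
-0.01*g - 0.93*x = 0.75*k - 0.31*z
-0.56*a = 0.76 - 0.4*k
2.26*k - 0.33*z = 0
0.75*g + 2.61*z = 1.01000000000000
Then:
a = 0.104298356510746*z - 1.35714285714286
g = 1.34666666666667 - 3.48*z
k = 0.146017699115044*z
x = 0.252996479208298*z - 0.0144802867383513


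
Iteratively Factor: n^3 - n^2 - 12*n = (n + 3)*(n^2 - 4*n) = n*(n + 3)*(n - 4)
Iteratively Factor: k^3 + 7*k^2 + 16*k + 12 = (k + 2)*(k^2 + 5*k + 6) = (k + 2)^2*(k + 3)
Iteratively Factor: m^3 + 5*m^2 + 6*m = (m + 2)*(m^2 + 3*m) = (m + 2)*(m + 3)*(m)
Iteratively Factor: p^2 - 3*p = (p - 3)*(p)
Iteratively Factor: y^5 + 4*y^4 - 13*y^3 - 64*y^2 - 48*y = (y + 1)*(y^4 + 3*y^3 - 16*y^2 - 48*y) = (y + 1)*(y + 3)*(y^3 - 16*y) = (y - 4)*(y + 1)*(y + 3)*(y^2 + 4*y) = (y - 4)*(y + 1)*(y + 3)*(y + 4)*(y)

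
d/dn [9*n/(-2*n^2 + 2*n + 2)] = 9*(n^2 + 1)/(2*(n^4 - 2*n^3 - n^2 + 2*n + 1))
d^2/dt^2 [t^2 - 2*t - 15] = 2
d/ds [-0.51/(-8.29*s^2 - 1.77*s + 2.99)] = (-8.4558*s - 0.9027)/(8.29*s^2 + 1.77*s - 2.99)^2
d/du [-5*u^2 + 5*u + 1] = 5 - 10*u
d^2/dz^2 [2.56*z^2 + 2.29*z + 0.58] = 5.12000000000000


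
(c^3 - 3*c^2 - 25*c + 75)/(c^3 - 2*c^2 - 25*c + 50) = (c - 3)/(c - 2)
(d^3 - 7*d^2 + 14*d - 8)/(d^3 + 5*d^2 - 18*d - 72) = (d^2 - 3*d + 2)/(d^2 + 9*d + 18)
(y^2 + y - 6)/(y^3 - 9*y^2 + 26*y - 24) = (y + 3)/(y^2 - 7*y + 12)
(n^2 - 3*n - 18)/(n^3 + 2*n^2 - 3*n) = (n - 6)/(n*(n - 1))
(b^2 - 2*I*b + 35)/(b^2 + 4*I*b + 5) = (b - 7*I)/(b - I)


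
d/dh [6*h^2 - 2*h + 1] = 12*h - 2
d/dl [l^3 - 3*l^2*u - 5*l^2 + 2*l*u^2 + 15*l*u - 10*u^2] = 3*l^2 - 6*l*u - 10*l + 2*u^2 + 15*u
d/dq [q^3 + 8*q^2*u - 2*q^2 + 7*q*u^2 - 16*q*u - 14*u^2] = 3*q^2 + 16*q*u - 4*q + 7*u^2 - 16*u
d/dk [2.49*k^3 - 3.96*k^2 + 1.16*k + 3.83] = 7.47*k^2 - 7.92*k + 1.16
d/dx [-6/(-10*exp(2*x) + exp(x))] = 6*(1 - 20*exp(x))*exp(-x)/(10*exp(x) - 1)^2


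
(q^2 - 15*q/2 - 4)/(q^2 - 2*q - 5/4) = 2*(q - 8)/(2*q - 5)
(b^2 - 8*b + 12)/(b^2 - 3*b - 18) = (b - 2)/(b + 3)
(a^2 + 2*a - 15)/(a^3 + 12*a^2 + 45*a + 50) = (a - 3)/(a^2 + 7*a + 10)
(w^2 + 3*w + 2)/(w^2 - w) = (w^2 + 3*w + 2)/(w*(w - 1))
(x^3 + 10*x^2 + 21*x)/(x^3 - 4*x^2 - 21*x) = (x + 7)/(x - 7)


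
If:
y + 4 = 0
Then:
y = -4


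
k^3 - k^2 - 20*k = k*(k - 5)*(k + 4)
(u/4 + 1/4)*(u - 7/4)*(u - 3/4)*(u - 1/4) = u^4/4 - 7*u^3/16 - 13*u^2/64 + 103*u/256 - 21/256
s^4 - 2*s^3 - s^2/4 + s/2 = s*(s - 2)*(s - 1/2)*(s + 1/2)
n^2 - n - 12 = (n - 4)*(n + 3)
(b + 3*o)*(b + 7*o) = b^2 + 10*b*o + 21*o^2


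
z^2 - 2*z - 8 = (z - 4)*(z + 2)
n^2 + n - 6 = (n - 2)*(n + 3)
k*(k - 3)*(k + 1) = k^3 - 2*k^2 - 3*k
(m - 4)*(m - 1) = m^2 - 5*m + 4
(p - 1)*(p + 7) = p^2 + 6*p - 7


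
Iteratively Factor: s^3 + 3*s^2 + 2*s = (s + 2)*(s^2 + s) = (s + 1)*(s + 2)*(s)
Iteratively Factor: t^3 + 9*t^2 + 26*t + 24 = (t + 2)*(t^2 + 7*t + 12) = (t + 2)*(t + 3)*(t + 4)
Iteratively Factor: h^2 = (h)*(h)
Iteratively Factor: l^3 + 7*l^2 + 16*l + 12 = (l + 3)*(l^2 + 4*l + 4) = (l + 2)*(l + 3)*(l + 2)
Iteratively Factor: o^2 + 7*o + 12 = (o + 3)*(o + 4)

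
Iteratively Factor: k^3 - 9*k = (k - 3)*(k^2 + 3*k) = (k - 3)*(k + 3)*(k)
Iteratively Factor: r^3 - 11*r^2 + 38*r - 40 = (r - 5)*(r^2 - 6*r + 8) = (r - 5)*(r - 2)*(r - 4)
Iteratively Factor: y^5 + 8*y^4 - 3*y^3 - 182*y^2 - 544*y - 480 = (y - 5)*(y^4 + 13*y^3 + 62*y^2 + 128*y + 96) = (y - 5)*(y + 4)*(y^3 + 9*y^2 + 26*y + 24) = (y - 5)*(y + 2)*(y + 4)*(y^2 + 7*y + 12) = (y - 5)*(y + 2)*(y + 4)^2*(y + 3)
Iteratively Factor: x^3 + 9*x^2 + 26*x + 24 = (x + 4)*(x^2 + 5*x + 6) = (x + 2)*(x + 4)*(x + 3)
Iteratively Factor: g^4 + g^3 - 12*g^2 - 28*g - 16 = (g + 2)*(g^3 - g^2 - 10*g - 8) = (g - 4)*(g + 2)*(g^2 + 3*g + 2) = (g - 4)*(g + 1)*(g + 2)*(g + 2)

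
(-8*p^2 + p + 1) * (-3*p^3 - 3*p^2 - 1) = 24*p^5 + 21*p^4 - 6*p^3 + 5*p^2 - p - 1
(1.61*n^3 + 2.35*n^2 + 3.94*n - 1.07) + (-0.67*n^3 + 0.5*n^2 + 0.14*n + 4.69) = 0.94*n^3 + 2.85*n^2 + 4.08*n + 3.62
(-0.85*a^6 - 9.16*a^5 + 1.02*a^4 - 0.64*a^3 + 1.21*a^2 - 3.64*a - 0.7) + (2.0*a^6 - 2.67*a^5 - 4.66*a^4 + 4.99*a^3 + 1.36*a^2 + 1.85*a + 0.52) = 1.15*a^6 - 11.83*a^5 - 3.64*a^4 + 4.35*a^3 + 2.57*a^2 - 1.79*a - 0.18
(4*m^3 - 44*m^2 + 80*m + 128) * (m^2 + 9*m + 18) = 4*m^5 - 8*m^4 - 244*m^3 + 56*m^2 + 2592*m + 2304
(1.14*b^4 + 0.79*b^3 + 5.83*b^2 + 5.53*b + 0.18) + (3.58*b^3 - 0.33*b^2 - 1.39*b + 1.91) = 1.14*b^4 + 4.37*b^3 + 5.5*b^2 + 4.14*b + 2.09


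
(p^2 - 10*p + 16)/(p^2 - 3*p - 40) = (p - 2)/(p + 5)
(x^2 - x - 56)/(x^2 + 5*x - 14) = (x - 8)/(x - 2)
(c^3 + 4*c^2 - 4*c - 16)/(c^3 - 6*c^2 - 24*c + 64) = (c + 2)/(c - 8)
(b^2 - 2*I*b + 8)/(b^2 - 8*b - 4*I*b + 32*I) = (b + 2*I)/(b - 8)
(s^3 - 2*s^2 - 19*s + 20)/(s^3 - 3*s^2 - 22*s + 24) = (s - 5)/(s - 6)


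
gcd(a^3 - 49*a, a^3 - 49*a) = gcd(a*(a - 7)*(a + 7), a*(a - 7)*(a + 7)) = a^3 - 49*a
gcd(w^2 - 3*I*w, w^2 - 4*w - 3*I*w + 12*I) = w - 3*I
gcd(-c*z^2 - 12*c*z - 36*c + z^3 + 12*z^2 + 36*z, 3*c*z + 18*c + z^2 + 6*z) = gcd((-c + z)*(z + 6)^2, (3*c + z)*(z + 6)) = z + 6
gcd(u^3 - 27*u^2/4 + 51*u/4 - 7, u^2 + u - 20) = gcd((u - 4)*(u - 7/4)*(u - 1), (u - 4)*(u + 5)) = u - 4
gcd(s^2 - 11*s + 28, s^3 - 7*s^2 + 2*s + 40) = s - 4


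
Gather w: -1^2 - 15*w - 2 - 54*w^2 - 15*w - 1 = -54*w^2 - 30*w - 4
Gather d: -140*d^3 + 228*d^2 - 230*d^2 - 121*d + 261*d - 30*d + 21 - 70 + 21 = -140*d^3 - 2*d^2 + 110*d - 28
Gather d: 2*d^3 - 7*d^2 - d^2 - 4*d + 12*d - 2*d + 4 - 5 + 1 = 2*d^3 - 8*d^2 + 6*d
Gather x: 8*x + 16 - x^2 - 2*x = -x^2 + 6*x + 16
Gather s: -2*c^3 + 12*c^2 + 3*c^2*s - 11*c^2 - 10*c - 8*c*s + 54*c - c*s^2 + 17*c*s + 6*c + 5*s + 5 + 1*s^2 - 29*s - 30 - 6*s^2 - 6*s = -2*c^3 + c^2 + 50*c + s^2*(-c - 5) + s*(3*c^2 + 9*c - 30) - 25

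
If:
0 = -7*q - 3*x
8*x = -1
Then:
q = 3/56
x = -1/8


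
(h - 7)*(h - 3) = h^2 - 10*h + 21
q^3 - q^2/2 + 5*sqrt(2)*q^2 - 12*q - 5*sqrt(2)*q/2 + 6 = (q - 1/2)*(q - sqrt(2))*(q + 6*sqrt(2))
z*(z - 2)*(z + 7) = z^3 + 5*z^2 - 14*z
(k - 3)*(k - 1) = k^2 - 4*k + 3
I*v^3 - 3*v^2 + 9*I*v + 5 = (v - I)*(v + 5*I)*(I*v + 1)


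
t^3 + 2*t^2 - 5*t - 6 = (t - 2)*(t + 1)*(t + 3)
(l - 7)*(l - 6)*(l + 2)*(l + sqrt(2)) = l^4 - 11*l^3 + sqrt(2)*l^3 - 11*sqrt(2)*l^2 + 16*l^2 + 16*sqrt(2)*l + 84*l + 84*sqrt(2)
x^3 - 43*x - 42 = (x - 7)*(x + 1)*(x + 6)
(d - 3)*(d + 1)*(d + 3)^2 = d^4 + 4*d^3 - 6*d^2 - 36*d - 27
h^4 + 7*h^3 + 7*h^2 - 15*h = h*(h - 1)*(h + 3)*(h + 5)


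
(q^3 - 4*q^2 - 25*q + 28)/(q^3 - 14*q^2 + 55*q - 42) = (q + 4)/(q - 6)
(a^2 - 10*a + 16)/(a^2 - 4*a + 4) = (a - 8)/(a - 2)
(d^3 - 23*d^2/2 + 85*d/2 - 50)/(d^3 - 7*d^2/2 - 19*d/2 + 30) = (d - 5)/(d + 3)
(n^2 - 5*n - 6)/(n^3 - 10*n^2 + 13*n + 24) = (n - 6)/(n^2 - 11*n + 24)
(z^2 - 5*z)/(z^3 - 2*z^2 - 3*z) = (5 - z)/(-z^2 + 2*z + 3)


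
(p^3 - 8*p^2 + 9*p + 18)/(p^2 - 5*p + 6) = (p^2 - 5*p - 6)/(p - 2)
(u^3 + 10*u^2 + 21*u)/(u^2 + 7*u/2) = 2*(u^2 + 10*u + 21)/(2*u + 7)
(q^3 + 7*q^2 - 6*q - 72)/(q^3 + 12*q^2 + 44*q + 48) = (q - 3)/(q + 2)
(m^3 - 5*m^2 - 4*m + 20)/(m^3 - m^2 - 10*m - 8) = (m^2 - 7*m + 10)/(m^2 - 3*m - 4)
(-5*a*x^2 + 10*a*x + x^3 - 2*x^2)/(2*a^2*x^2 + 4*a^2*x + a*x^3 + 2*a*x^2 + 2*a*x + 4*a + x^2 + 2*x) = x*(-5*a*x + 10*a + x^2 - 2*x)/(2*a^2*x^2 + 4*a^2*x + a*x^3 + 2*a*x^2 + 2*a*x + 4*a + x^2 + 2*x)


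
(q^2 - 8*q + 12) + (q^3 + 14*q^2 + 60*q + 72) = q^3 + 15*q^2 + 52*q + 84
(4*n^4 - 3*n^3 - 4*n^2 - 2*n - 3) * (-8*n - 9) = -32*n^5 - 12*n^4 + 59*n^3 + 52*n^2 + 42*n + 27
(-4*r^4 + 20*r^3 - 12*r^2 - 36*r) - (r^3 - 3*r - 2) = -4*r^4 + 19*r^3 - 12*r^2 - 33*r + 2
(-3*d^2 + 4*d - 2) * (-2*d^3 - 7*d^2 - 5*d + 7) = 6*d^5 + 13*d^4 - 9*d^3 - 27*d^2 + 38*d - 14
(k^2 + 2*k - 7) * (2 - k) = -k^3 + 11*k - 14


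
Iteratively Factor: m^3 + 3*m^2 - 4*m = (m)*(m^2 + 3*m - 4) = m*(m + 4)*(m - 1)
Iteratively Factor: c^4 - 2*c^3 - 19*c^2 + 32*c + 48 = (c + 4)*(c^3 - 6*c^2 + 5*c + 12) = (c - 4)*(c + 4)*(c^2 - 2*c - 3) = (c - 4)*(c + 1)*(c + 4)*(c - 3)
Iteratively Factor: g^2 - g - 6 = (g - 3)*(g + 2)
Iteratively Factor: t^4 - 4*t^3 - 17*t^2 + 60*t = (t - 3)*(t^3 - t^2 - 20*t) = (t - 5)*(t - 3)*(t^2 + 4*t) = (t - 5)*(t - 3)*(t + 4)*(t)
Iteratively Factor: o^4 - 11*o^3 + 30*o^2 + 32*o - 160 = (o - 5)*(o^3 - 6*o^2 + 32) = (o - 5)*(o - 4)*(o^2 - 2*o - 8) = (o - 5)*(o - 4)^2*(o + 2)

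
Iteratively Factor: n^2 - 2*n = (n - 2)*(n)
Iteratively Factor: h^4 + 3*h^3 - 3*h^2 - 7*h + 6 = (h - 1)*(h^3 + 4*h^2 + h - 6) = (h - 1)^2*(h^2 + 5*h + 6) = (h - 1)^2*(h + 3)*(h + 2)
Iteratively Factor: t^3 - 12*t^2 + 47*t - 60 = (t - 5)*(t^2 - 7*t + 12) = (t - 5)*(t - 4)*(t - 3)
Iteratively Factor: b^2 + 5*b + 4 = (b + 1)*(b + 4)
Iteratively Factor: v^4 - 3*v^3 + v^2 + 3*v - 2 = (v - 1)*(v^3 - 2*v^2 - v + 2) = (v - 1)^2*(v^2 - v - 2) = (v - 2)*(v - 1)^2*(v + 1)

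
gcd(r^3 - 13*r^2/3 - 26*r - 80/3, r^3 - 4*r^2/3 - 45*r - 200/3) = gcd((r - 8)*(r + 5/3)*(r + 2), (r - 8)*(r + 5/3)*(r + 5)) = r^2 - 19*r/3 - 40/3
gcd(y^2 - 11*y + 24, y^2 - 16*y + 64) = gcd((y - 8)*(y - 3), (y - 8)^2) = y - 8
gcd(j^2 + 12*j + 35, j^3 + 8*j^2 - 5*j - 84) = j + 7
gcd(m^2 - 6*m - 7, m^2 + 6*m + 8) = 1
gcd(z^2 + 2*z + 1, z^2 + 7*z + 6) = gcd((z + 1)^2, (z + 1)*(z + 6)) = z + 1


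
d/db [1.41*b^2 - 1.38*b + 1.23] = 2.82*b - 1.38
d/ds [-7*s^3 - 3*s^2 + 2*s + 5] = -21*s^2 - 6*s + 2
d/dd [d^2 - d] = 2*d - 1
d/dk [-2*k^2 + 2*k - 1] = 2 - 4*k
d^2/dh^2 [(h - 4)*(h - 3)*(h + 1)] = 6*h - 12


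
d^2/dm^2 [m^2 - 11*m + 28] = 2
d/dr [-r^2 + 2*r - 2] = 2 - 2*r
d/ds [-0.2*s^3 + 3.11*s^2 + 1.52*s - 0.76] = -0.6*s^2 + 6.22*s + 1.52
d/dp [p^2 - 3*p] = 2*p - 3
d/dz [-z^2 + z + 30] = 1 - 2*z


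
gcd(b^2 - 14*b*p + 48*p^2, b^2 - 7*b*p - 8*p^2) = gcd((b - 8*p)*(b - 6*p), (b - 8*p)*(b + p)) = -b + 8*p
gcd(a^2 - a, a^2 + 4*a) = a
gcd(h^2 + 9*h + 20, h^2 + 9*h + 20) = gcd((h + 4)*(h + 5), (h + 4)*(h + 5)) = h^2 + 9*h + 20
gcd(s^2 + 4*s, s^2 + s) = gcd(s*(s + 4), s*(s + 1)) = s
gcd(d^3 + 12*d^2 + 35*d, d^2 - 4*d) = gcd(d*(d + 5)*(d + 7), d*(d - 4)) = d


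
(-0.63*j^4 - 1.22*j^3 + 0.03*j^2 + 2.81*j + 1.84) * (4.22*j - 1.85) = -2.6586*j^5 - 3.9829*j^4 + 2.3836*j^3 + 11.8027*j^2 + 2.5663*j - 3.404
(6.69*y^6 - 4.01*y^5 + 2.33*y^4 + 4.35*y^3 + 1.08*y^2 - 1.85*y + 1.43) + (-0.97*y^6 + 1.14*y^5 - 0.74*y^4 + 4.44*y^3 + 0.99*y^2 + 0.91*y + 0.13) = 5.72*y^6 - 2.87*y^5 + 1.59*y^4 + 8.79*y^3 + 2.07*y^2 - 0.94*y + 1.56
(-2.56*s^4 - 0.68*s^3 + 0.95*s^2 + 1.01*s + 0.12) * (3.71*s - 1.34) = -9.4976*s^5 + 0.9076*s^4 + 4.4357*s^3 + 2.4741*s^2 - 0.9082*s - 0.1608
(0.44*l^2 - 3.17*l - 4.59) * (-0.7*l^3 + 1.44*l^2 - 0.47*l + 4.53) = -0.308*l^5 + 2.8526*l^4 - 1.5586*l^3 - 3.1265*l^2 - 12.2028*l - 20.7927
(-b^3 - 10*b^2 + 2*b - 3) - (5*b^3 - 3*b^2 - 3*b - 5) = -6*b^3 - 7*b^2 + 5*b + 2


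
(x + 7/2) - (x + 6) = -5/2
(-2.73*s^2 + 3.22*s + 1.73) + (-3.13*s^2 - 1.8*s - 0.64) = -5.86*s^2 + 1.42*s + 1.09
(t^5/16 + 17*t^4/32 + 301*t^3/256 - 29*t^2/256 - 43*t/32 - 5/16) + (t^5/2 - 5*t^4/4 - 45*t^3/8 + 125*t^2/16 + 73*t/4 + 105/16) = 9*t^5/16 - 23*t^4/32 - 1139*t^3/256 + 1971*t^2/256 + 541*t/32 + 25/4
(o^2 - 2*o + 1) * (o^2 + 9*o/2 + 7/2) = o^4 + 5*o^3/2 - 9*o^2/2 - 5*o/2 + 7/2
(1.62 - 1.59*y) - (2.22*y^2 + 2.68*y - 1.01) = -2.22*y^2 - 4.27*y + 2.63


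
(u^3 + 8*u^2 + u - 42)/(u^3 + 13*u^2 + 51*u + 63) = (u - 2)/(u + 3)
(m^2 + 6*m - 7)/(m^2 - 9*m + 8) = (m + 7)/(m - 8)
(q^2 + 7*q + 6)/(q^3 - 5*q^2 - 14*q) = (q^2 + 7*q + 6)/(q*(q^2 - 5*q - 14))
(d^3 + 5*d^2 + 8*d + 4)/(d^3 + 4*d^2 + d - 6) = (d^2 + 3*d + 2)/(d^2 + 2*d - 3)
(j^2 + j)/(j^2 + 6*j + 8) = j*(j + 1)/(j^2 + 6*j + 8)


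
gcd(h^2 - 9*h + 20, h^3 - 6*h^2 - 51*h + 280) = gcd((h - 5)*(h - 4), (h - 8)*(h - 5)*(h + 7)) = h - 5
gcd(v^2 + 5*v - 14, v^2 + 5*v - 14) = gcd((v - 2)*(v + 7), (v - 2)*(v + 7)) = v^2 + 5*v - 14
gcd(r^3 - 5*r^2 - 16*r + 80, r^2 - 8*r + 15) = r - 5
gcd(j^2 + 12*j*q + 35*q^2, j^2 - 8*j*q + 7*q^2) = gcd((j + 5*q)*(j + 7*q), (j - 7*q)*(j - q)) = 1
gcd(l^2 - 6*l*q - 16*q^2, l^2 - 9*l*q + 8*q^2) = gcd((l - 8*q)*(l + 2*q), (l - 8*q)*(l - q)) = -l + 8*q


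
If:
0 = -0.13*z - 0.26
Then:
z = -2.00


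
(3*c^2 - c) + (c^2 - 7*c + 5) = 4*c^2 - 8*c + 5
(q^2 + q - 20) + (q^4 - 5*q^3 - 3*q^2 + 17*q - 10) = q^4 - 5*q^3 - 2*q^2 + 18*q - 30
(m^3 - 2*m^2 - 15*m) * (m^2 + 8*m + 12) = m^5 + 6*m^4 - 19*m^3 - 144*m^2 - 180*m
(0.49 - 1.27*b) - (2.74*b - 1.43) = 1.92 - 4.01*b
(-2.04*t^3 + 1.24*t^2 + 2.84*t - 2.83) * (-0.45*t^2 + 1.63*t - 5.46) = 0.918*t^5 - 3.8832*t^4 + 11.8816*t^3 - 0.8677*t^2 - 20.1193*t + 15.4518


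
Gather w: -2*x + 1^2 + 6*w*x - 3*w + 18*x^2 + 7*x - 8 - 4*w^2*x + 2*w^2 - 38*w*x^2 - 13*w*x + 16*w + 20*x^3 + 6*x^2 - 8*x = w^2*(2 - 4*x) + w*(-38*x^2 - 7*x + 13) + 20*x^3 + 24*x^2 - 3*x - 7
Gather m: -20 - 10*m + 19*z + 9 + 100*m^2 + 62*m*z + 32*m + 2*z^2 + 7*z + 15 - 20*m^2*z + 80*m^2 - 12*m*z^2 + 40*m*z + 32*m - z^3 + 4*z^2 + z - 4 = m^2*(180 - 20*z) + m*(-12*z^2 + 102*z + 54) - z^3 + 6*z^2 + 27*z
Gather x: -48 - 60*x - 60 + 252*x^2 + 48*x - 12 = 252*x^2 - 12*x - 120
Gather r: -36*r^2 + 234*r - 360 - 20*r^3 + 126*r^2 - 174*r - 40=-20*r^3 + 90*r^2 + 60*r - 400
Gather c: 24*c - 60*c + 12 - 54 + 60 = 18 - 36*c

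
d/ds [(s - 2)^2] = 2*s - 4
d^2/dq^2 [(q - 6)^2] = 2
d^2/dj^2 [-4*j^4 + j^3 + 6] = 6*j*(1 - 8*j)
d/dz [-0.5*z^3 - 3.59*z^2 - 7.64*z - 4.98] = -1.5*z^2 - 7.18*z - 7.64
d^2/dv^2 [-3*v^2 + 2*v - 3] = -6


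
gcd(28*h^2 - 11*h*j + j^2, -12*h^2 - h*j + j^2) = 4*h - j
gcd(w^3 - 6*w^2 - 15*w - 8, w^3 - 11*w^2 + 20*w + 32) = w^2 - 7*w - 8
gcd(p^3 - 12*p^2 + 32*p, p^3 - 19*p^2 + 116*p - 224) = p^2 - 12*p + 32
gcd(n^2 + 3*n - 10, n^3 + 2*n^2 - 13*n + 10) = n^2 + 3*n - 10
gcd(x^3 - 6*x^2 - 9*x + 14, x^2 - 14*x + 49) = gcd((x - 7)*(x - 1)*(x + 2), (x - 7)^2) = x - 7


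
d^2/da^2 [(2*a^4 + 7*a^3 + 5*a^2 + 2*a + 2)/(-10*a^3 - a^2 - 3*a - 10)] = 12*(-62*a^6 + 102*a^5 + 546*a^4 + 490*a^3 - 111*a^2 - 243*a - 73)/(1000*a^9 + 300*a^8 + 930*a^7 + 3181*a^6 + 879*a^5 + 1857*a^4 + 3207*a^3 + 570*a^2 + 900*a + 1000)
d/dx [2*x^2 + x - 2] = 4*x + 1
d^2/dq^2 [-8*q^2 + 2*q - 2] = -16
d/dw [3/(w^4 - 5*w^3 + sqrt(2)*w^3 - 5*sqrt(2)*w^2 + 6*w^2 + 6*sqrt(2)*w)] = 3*(-4*w^3 - 3*sqrt(2)*w^2 + 15*w^2 - 12*w + 10*sqrt(2)*w - 6*sqrt(2))/(w^2*(w^3 - 5*w^2 + sqrt(2)*w^2 - 5*sqrt(2)*w + 6*w + 6*sqrt(2))^2)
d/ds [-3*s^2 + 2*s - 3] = 2 - 6*s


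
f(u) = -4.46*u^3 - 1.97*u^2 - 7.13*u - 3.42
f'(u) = -13.38*u^2 - 3.94*u - 7.13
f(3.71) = -284.74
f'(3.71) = -205.91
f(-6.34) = 1099.19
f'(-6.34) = -519.97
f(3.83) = -310.20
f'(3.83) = -218.49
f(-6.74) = 1320.72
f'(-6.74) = -588.40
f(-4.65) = 435.57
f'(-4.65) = -278.12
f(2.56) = -109.41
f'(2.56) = -104.90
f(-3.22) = 148.02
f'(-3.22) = -133.17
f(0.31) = -5.95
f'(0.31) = -9.64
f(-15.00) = 14712.78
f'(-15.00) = -2958.53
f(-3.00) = 120.66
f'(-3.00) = -115.73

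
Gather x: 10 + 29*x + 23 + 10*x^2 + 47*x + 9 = 10*x^2 + 76*x + 42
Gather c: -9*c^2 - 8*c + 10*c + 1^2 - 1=-9*c^2 + 2*c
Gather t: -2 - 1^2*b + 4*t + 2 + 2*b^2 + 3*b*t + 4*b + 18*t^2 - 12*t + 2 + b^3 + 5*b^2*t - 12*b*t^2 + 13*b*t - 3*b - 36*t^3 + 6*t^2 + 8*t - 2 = b^3 + 2*b^2 - 36*t^3 + t^2*(24 - 12*b) + t*(5*b^2 + 16*b)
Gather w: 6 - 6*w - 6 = -6*w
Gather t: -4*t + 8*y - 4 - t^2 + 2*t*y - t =-t^2 + t*(2*y - 5) + 8*y - 4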